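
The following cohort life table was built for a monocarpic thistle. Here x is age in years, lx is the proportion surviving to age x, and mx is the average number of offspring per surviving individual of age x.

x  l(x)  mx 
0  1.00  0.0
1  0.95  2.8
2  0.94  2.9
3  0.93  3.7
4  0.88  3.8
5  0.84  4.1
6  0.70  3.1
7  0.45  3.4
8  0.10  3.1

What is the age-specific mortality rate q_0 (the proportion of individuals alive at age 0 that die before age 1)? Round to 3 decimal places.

q_0 = (l_0 − l_1) / l_0 = (1 − 0.95) / 1
     = 0.05 / 1 = 0.05 → 0.050

0.050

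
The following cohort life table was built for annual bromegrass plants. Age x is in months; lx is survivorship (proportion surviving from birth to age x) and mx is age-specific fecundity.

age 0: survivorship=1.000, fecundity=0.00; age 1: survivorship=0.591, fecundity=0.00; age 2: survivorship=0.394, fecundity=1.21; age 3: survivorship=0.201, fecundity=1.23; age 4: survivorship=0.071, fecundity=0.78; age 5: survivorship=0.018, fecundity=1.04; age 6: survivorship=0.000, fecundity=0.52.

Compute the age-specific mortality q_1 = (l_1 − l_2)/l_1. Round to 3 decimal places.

0.333

q_1 = (l_1 − l_2) / l_1 = (0.591 − 0.394) / 0.591
     = 0.197 / 0.591 = 0.333333… → 0.333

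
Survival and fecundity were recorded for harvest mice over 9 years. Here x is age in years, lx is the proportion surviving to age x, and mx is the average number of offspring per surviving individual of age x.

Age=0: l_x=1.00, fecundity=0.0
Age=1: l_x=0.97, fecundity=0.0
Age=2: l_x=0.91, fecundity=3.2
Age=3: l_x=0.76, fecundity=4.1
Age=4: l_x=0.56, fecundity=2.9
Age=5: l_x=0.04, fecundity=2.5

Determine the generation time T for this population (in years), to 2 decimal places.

2.86

lx·mx: 0, 0, 2.912, 3.116, 1.624, 0.1 → R0 = 7.752
x·lx·mx: 0, 0, 5.824, 9.348, 6.496, 0.5 → Σ = 22.168
T = 22.168 / 7.752 = 2.859649… → 2.86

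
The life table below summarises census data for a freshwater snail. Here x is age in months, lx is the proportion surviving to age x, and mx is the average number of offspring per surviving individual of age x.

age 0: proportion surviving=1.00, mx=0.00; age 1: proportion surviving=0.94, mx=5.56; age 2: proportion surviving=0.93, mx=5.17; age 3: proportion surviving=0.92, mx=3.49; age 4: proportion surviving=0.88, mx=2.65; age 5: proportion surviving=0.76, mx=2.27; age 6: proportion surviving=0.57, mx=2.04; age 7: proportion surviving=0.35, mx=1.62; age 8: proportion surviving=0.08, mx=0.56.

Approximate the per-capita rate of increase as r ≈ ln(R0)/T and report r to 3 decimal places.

1.047

R0 = Σ lx·mx = 0 + 5.2264 + 4.8081 + 3.2108 + 2.332 + 1.7252 + 1.1628 + 0.567 + 0.0448 = 19.0771
Σ x·lx·mx = 53.7332; T = 53.7332/19.0771 = 2.81663…
r ≈ ln(R0)/T = ln(19.0771)/2.81663… = 1.04681… → 1.047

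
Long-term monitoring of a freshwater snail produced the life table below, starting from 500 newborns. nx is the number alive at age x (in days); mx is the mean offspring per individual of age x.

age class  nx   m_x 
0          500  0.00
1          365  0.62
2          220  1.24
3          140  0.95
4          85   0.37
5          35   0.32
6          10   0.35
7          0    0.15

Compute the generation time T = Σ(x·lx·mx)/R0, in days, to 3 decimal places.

lx = nx/n0 = nx/500: 1, 0.73, 0.44, 0.28, 0.17, 0.07, 0.02, 0
lx·mx: 0, 0.4526, 0.5456, 0.266, 0.0629, 0.0224, 0.007, 0 → R0 = 1.3565
x·lx·mx: 0, 0.4526, 1.0912, 0.798, 0.2516, 0.112, 0.042, 0 → Σ = 2.7474
T = 2.7474 / 1.3565 = 2.025359… → 2.025

2.025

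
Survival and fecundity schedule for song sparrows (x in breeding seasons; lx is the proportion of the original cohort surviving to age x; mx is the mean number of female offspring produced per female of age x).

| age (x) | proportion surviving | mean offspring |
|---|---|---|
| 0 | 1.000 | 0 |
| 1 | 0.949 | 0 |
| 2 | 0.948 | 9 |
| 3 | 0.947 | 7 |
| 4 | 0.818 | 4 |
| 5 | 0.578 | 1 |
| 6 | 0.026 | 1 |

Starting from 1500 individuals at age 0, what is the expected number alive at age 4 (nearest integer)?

Expected survivors = N0 · l_4 = 1500 × 0.818 = 1227 → 1227

1227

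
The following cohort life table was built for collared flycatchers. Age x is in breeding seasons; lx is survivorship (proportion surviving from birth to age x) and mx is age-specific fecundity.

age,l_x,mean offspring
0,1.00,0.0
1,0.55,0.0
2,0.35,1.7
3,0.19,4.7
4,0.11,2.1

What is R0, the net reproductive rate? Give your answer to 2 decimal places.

1.72

lx·mx by age: 0, 0, 0.595, 0.893, 0.231
R0 = Σ lx·mx = 1.719 → 1.72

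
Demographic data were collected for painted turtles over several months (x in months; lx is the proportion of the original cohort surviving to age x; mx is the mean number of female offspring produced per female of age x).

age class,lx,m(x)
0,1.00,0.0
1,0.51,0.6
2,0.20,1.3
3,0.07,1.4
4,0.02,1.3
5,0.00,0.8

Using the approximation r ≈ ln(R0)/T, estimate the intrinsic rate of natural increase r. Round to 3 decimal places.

R0 = Σ lx·mx = 0 + 0.306 + 0.26 + 0.098 + 0.026 + 0 = 0.69
Σ x·lx·mx = 1.224; T = 1.224/0.69 = 1.77391…
r ≈ ln(R0)/T = ln(0.69)/1.77391… = -0.20918… → -0.209

-0.209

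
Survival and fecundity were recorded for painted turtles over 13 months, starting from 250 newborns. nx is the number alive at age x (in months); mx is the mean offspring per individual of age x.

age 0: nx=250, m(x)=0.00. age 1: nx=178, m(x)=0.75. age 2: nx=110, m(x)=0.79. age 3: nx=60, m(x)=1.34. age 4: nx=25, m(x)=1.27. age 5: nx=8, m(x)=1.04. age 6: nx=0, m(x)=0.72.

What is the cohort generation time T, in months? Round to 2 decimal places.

2.10

lx = nx/n0 = nx/250: 1, 0.712, 0.44, 0.24, 0.1, 0.032, 0
lx·mx: 0, 0.534, 0.3476, 0.3216, 0.127, 0.03328, 0 → R0 = 1.36348
x·lx·mx: 0, 0.534, 0.6952, 0.9648, 0.508, 0.1664, 0 → Σ = 2.8684
T = 2.8684 / 1.36348 = 2.103735… → 2.10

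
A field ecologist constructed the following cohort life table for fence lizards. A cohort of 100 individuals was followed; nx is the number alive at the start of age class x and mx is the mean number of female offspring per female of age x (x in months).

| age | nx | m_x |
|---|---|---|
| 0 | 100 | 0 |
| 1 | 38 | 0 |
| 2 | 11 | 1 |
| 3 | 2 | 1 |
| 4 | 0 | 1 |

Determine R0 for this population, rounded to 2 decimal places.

lx = nx/n0 = nx/100: 1, 0.38, 0.11, 0.02, 0
lx·mx by age: 0, 0, 0.11, 0.02, 0
R0 = Σ lx·mx = 0.13 → 0.13

0.13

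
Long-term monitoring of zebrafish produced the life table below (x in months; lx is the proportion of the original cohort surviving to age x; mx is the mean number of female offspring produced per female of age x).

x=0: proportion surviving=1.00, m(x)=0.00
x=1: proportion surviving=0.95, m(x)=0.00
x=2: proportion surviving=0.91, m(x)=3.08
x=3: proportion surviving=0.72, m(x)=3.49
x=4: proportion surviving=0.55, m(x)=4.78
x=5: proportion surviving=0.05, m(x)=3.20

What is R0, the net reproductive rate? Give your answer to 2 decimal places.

8.10

lx·mx by age: 0, 0, 2.8028, 2.5128, 2.629, 0.16
R0 = Σ lx·mx = 8.1046 → 8.10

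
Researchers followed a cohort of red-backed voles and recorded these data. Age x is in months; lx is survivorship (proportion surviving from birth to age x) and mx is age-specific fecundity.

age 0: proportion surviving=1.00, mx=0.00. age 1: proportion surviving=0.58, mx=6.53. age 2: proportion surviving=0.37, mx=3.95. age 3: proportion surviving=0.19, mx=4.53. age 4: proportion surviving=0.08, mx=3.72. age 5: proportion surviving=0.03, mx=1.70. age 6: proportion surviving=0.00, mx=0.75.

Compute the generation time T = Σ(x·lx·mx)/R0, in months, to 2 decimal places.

lx·mx: 0, 3.7874, 1.4615, 0.8607, 0.2976, 0.051, 0 → R0 = 6.4582
x·lx·mx: 0, 3.7874, 2.923, 2.5821, 1.1904, 0.255, 0 → Σ = 10.7379
T = 10.7379 / 6.4582 = 1.662677… → 1.66

1.66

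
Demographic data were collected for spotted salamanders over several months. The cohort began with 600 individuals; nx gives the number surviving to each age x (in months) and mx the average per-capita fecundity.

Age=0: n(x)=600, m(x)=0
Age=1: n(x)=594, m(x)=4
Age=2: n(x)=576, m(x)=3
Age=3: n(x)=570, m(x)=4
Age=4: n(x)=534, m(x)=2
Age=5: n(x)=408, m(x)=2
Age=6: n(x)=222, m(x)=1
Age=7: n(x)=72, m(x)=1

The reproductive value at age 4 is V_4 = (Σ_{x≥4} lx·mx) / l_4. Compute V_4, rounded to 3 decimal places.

4.079

lx = nx/n0 = nx/600: 1, 0.99, 0.96, 0.95, 0.89, 0.68, 0.37, 0.12
lx·mx for x ≥ 4: 1.78, 1.36, 0.37, 0.12 → sum = 3.63
V_4 = 3.63 / l_4 = 3.63 / 0.89 = 4.078652… → 4.079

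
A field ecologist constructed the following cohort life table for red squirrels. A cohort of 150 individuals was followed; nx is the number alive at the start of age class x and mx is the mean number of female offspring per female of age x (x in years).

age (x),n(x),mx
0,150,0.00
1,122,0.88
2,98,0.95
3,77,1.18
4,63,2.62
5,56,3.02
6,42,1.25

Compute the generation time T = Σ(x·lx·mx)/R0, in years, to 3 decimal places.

lx = nx/n0 = nx/150: 1, 0.81333…, 0.65333…, 0.51333…, 0.42, 0.37333…, 0.28
lx·mx: 0, 0.715733…, 0.620667…, 0.605733…, 1.1004, 1.127467…, 0.35 → R0 = 4.52…
x·lx·mx: 0, 0.715733…, 1.241333…, 1.8172…, 4.4016, 5.637333…, 2.1 → Σ = 15.9132…
T = 15.9132… / 4.52… = 3.520619… → 3.521

3.521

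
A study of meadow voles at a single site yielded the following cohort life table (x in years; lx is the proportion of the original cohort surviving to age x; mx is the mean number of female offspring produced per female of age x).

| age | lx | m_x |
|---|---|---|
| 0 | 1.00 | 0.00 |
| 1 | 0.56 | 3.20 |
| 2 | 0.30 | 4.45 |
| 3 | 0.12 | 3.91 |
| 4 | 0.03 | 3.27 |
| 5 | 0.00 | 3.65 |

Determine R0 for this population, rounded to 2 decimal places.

3.69

lx·mx by age: 0, 1.792, 1.335, 0.4692, 0.0981, 0
R0 = Σ lx·mx = 3.6943 → 3.69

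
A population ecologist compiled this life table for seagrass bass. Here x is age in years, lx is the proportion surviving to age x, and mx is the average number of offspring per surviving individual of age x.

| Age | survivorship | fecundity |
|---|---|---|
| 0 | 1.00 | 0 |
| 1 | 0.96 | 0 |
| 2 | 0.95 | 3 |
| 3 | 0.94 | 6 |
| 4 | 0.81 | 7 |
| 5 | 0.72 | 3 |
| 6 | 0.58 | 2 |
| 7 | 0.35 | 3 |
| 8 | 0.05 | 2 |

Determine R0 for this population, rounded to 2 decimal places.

18.63

lx·mx by age: 0, 0, 2.85, 5.64, 5.67, 2.16, 1.16, 1.05, 0.1
R0 = Σ lx·mx = 18.63 → 18.63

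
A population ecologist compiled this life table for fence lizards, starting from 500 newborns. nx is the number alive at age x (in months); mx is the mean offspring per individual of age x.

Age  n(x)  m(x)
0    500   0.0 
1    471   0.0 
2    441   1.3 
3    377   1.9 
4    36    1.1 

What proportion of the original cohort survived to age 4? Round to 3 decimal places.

0.072

l_4 = n_4/n_0 = 36/500 = 0.072 → 0.072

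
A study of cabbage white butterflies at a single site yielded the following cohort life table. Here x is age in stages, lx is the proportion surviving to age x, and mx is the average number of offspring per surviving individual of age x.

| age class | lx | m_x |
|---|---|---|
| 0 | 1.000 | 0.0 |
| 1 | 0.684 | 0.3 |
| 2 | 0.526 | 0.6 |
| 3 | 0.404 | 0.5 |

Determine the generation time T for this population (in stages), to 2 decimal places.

lx·mx: 0, 0.2052, 0.3156, 0.202 → R0 = 0.7228
x·lx·mx: 0, 0.2052, 0.6312, 0.606 → Σ = 1.4424
T = 1.4424 / 0.7228 = 1.995573… → 2.00

2.00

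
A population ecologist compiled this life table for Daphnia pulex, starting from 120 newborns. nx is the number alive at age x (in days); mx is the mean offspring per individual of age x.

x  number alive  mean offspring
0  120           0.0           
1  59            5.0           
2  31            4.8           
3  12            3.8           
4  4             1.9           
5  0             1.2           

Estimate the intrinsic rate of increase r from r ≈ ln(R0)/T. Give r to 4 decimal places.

lx = nx/n0 = nx/120: 1, 0.49167…, 0.25833…, 0.1, 0.03333…, 0
R0 = Σ lx·mx = 0 + 2.45833… + 1.24… + 0.38 + 0.06333… + 0 = 4.141667…
Σ x·lx·mx = 6.331667…; T = 6.331667…/4.141667… = 1.52877…
r ≈ ln(R0)/T = ln(4.141667…)/1.52877… = 0.929568… → 0.9296

0.9296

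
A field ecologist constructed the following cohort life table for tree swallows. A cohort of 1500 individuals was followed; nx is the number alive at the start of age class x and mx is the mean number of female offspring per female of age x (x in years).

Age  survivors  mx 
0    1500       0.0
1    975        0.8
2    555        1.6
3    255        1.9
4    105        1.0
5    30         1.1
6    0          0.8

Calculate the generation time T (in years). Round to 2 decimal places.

2.01

lx = nx/n0 = nx/1500: 1, 0.65, 0.37, 0.17, 0.07, 0.02, 0
lx·mx: 0, 0.52, 0.592, 0.323, 0.07, 0.022, 0 → R0 = 1.527
x·lx·mx: 0, 0.52, 1.184, 0.969, 0.28, 0.11, 0 → Σ = 3.063
T = 3.063 / 1.527 = 2.005894… → 2.01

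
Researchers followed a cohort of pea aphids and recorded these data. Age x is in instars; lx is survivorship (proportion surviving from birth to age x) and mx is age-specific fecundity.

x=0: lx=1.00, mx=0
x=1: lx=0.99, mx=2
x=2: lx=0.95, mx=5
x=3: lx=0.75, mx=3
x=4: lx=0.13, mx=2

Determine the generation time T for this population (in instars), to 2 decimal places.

lx·mx: 0, 1.98, 4.75, 2.25, 0.26 → R0 = 9.24
x·lx·mx: 0, 1.98, 9.5, 6.75, 1.04 → Σ = 19.27
T = 19.27 / 9.24 = 2.085498… → 2.09

2.09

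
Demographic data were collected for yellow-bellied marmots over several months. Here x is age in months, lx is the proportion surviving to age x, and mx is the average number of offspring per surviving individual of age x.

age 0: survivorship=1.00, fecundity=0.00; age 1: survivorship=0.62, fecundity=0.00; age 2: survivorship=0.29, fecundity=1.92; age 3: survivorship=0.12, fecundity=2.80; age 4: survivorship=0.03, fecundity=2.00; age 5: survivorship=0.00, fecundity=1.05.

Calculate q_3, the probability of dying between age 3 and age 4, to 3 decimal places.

q_3 = (l_3 − l_4) / l_3 = (0.12 − 0.03) / 0.12
     = 0.09 / 0.12 = 0.75 → 0.750

0.750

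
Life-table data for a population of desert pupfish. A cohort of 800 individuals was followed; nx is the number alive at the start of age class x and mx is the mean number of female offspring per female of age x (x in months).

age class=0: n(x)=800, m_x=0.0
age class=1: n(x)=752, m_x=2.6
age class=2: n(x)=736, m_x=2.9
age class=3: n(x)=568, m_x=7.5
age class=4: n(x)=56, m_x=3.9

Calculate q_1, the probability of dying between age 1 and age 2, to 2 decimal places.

lx = nx/n0 = nx/800: 1, 0.94, 0.92, 0.71, 0.07
q_1 = (l_1 − l_2) / l_1 = (0.94 − 0.92) / 0.94
     = 0.02 / 0.94 = 0.021277… → 0.02

0.02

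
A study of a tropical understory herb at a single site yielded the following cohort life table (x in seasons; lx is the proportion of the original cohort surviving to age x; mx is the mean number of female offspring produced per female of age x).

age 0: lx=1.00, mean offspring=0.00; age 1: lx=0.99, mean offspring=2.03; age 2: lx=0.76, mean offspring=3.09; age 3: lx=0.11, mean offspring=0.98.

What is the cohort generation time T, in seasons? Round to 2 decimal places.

1.57

lx·mx: 0, 2.0097, 2.3484, 0.1078 → R0 = 4.4659
x·lx·mx: 0, 2.0097, 4.6968, 0.3234 → Σ = 7.0299
T = 7.0299 / 4.4659 = 1.574128… → 1.57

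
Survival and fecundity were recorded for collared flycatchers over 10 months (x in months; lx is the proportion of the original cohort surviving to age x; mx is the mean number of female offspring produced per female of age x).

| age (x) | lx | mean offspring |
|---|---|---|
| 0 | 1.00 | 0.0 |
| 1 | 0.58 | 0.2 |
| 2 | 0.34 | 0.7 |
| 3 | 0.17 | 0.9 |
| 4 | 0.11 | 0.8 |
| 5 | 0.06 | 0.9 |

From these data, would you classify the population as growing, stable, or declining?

declining

R0 = Σ lx·mx = 0 + 0.116 + 0.238 + 0.153 + 0.088 + 0.054 = 0.649
R0 < 1, so the population is declining.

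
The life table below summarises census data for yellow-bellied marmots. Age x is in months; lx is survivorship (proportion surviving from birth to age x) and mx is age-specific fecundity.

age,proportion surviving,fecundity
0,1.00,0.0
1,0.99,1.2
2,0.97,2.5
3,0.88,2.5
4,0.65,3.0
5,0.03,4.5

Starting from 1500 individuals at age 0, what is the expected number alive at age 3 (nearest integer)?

1320

Expected survivors = N0 · l_3 = 1500 × 0.88 = 1320 → 1320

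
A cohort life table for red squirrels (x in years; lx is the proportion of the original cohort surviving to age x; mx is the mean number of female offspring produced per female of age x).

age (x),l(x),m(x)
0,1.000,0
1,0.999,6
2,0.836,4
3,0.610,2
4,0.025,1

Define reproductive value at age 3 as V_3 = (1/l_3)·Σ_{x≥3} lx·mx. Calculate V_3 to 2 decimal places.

2.04

lx·mx for x ≥ 3: 1.22, 0.025 → sum = 1.245
V_3 = 1.245 / l_3 = 1.245 / 0.61 = 2.040984… → 2.04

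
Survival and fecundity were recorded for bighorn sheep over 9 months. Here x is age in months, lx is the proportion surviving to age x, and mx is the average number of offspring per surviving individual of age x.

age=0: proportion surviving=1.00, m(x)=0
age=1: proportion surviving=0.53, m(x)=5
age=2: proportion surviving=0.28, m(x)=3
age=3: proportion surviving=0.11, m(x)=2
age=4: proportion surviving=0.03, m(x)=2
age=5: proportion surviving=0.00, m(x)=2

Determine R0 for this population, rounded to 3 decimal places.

3.770

lx·mx by age: 0, 2.65, 0.84, 0.22, 0.06, 0
R0 = Σ lx·mx = 3.77 → 3.770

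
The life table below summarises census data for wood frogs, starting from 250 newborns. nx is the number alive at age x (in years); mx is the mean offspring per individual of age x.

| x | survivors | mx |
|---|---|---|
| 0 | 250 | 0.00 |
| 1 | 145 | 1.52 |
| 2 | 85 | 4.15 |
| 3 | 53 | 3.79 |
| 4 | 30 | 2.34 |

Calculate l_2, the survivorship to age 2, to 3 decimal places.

l_2 = n_2/n_0 = 85/250 = 0.34 → 0.340

0.340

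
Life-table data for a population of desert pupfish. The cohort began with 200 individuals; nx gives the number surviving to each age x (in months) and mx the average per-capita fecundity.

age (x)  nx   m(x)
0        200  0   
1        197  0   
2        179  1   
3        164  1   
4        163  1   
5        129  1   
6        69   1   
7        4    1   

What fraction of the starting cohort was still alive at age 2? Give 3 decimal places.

0.895

l_2 = n_2/n_0 = 179/200 = 0.895 → 0.895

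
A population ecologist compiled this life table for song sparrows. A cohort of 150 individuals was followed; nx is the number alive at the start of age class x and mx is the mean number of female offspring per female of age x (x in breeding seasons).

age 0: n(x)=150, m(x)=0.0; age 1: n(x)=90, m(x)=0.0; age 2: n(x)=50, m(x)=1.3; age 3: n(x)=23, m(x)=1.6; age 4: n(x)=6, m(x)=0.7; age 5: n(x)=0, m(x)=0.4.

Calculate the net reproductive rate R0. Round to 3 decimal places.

lx = nx/n0 = nx/150: 1, 0.6, 0.33333…, 0.15333…, 0.04, 0
lx·mx by age: 0, 0, 0.433333…, 0.245333…, 0.028, 0
R0 = Σ lx·mx = 0.706667… → 0.707

0.707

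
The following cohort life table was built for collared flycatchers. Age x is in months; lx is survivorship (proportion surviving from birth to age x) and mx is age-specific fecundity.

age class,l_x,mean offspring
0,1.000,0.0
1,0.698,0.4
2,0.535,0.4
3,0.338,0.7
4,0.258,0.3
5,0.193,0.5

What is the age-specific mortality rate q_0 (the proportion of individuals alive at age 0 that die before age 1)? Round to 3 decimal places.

q_0 = (l_0 − l_1) / l_0 = (1 − 0.698) / 1
     = 0.302 / 1 = 0.302 → 0.302

0.302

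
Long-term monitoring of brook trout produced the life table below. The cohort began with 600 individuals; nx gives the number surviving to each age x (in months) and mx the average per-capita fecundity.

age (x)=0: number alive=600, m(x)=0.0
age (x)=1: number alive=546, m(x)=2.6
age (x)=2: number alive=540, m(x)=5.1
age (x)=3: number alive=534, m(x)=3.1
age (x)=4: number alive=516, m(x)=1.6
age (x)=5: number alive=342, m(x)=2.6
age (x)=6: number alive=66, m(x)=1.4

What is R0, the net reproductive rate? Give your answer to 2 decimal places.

12.73

lx = nx/n0 = nx/600: 1, 0.91, 0.9, 0.89, 0.86, 0.57, 0.11
lx·mx by age: 0, 2.366, 4.59, 2.759, 1.376, 1.482, 0.154
R0 = Σ lx·mx = 12.727 → 12.73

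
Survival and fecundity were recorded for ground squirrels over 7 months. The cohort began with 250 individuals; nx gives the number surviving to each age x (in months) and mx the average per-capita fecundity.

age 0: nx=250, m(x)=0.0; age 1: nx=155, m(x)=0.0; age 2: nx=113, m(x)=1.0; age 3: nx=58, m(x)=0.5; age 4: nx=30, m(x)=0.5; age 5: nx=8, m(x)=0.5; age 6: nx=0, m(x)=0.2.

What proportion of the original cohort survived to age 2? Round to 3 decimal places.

l_2 = n_2/n_0 = 113/250 = 0.452 → 0.452

0.452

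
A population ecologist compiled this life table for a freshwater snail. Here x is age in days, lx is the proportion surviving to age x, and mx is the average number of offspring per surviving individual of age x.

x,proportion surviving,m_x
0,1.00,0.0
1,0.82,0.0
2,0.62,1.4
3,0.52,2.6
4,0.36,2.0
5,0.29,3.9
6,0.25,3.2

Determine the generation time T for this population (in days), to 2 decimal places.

lx·mx: 0, 0, 0.868, 1.352, 0.72, 1.131, 0.8 → R0 = 4.871
x·lx·mx: 0, 0, 1.736, 4.056, 2.88, 5.655, 4.8 → Σ = 19.127
T = 19.127 / 4.871 = 3.926709… → 3.93

3.93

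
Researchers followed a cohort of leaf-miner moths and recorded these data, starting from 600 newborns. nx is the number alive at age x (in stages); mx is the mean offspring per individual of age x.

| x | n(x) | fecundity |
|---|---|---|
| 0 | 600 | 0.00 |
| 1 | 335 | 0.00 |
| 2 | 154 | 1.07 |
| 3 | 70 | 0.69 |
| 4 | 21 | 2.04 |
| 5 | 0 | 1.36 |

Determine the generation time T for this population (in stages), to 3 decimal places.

lx = nx/n0 = nx/600: 1, 0.55833…, 0.25667…, 0.11667…, 0.035, 0
lx·mx: 0, 0, 0.274633…, 0.0805…, 0.0714, 0 → R0 = 0.426533…
x·lx·mx: 0, 0, 0.549267…, 0.2415…, 0.2856, 0 → Σ = 1.076367…
T = 1.076367… / 0.426533… = 2.523523… → 2.524

2.524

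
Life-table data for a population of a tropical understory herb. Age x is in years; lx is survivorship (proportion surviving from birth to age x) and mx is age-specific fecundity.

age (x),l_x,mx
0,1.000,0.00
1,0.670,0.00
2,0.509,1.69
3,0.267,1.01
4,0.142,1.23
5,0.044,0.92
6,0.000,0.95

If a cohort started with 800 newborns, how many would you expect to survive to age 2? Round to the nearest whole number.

Expected survivors = N0 · l_2 = 800 × 0.509 = 407.2 → 407

407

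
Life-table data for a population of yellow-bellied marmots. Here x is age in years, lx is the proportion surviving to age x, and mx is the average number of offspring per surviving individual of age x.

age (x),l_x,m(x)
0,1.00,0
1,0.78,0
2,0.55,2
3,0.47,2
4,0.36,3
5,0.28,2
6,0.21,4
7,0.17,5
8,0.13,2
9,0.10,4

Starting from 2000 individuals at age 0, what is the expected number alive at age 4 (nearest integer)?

Expected survivors = N0 · l_4 = 2000 × 0.36 = 720 → 720

720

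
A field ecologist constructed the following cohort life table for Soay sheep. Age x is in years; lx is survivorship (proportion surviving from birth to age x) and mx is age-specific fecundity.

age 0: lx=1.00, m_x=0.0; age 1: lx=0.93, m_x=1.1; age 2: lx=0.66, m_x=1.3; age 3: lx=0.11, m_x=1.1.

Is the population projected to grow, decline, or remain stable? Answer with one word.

growing

R0 = Σ lx·mx = 0 + 1.023 + 0.858 + 0.121 = 2.002
R0 > 1, so the population is growing.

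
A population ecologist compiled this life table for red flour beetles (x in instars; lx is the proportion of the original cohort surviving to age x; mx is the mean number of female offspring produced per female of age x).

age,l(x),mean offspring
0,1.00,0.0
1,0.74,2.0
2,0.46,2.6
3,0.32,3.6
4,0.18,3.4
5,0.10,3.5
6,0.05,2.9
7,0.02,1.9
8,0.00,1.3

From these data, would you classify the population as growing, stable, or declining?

growing

R0 = Σ lx·mx = 0 + 1.48 + 1.196 + 1.152 + 0.612 + 0.35 + 0.145 + 0.038 + 0 = 4.973
R0 > 1, so the population is growing.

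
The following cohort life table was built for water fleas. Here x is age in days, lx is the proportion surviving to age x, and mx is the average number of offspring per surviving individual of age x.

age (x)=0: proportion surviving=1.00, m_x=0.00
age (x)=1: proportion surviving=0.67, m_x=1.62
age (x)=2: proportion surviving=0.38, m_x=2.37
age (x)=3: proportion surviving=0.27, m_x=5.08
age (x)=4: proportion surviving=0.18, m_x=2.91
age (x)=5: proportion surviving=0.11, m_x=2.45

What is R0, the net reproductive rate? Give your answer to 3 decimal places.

4.151

lx·mx by age: 0, 1.0854, 0.9006, 1.3716, 0.5238, 0.2695
R0 = Σ lx·mx = 4.1509 → 4.151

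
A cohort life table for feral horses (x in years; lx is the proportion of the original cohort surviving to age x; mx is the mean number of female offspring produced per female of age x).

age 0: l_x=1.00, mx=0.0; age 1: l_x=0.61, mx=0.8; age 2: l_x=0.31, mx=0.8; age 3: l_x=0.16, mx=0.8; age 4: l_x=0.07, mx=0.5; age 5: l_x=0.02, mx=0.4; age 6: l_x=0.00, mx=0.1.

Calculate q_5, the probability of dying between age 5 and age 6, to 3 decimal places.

1.000

q_5 = (l_5 − l_6) / l_5 = (0.02 − 0) / 0.02
     = 0.02 / 0.02 = 1 → 1.000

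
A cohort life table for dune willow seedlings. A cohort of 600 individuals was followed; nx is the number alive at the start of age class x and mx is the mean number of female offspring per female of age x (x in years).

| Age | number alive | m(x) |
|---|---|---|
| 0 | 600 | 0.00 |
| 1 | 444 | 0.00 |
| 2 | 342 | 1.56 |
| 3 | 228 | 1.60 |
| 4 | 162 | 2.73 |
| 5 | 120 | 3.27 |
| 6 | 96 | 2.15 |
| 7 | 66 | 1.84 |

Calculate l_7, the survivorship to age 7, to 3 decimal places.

l_7 = n_7/n_0 = 66/600 = 0.11 → 0.110

0.110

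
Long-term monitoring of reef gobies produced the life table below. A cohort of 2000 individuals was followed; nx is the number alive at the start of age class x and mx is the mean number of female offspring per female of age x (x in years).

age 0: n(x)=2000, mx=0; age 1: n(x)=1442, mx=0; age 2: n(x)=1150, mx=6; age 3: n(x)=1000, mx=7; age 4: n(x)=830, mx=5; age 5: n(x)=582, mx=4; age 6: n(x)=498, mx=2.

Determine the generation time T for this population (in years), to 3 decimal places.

3.229

lx = nx/n0 = nx/2000: 1, 0.721, 0.575, 0.5, 0.415, 0.291, 0.249
lx·mx: 0, 0, 3.45, 3.5, 2.075, 1.164, 0.498 → R0 = 10.687
x·lx·mx: 0, 0, 6.9, 10.5, 8.3, 5.82, 2.988 → Σ = 34.508
T = 34.508 / 10.687 = 3.22897… → 3.229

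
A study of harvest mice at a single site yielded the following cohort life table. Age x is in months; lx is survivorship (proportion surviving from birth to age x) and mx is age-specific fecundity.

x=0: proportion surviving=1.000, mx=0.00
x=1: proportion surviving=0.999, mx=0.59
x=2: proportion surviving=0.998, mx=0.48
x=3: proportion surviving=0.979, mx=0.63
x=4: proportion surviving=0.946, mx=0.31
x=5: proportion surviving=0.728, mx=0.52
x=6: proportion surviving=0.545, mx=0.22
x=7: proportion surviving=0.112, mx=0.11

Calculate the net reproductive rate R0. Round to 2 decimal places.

lx·mx by age: 0, 0.58941, 0.47904, 0.61677, 0.29326, 0.37856, 0.1199, 0.01232
R0 = Σ lx·mx = 2.48926 → 2.49

2.49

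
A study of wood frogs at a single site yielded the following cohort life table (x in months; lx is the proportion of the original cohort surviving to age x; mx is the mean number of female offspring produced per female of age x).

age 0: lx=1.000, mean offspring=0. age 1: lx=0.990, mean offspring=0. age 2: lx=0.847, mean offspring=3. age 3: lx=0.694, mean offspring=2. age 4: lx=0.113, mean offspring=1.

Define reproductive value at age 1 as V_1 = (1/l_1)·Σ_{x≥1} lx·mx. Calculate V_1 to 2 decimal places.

lx·mx for x ≥ 1: 0, 2.541, 1.388, 0.113 → sum = 4.042
V_1 = 4.042 / l_1 = 4.042 / 0.99 = 4.082828… → 4.08

4.08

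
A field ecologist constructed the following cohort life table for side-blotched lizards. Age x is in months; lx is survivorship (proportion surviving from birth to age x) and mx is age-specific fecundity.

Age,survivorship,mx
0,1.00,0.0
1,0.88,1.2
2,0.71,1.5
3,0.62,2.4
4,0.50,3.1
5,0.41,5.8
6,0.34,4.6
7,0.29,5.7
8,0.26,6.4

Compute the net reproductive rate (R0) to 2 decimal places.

lx·mx by age: 0, 1.056, 1.065, 1.488, 1.55, 2.378, 1.564, 1.653, 1.664
R0 = Σ lx·mx = 12.418 → 12.42

12.42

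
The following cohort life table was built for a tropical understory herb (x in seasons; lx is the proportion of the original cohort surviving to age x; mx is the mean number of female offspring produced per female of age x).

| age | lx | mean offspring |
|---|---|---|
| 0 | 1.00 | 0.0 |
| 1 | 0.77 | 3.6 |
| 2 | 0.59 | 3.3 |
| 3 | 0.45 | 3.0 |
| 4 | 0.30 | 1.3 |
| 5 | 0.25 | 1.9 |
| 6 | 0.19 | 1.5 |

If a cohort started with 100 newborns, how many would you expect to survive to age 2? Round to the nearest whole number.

Expected survivors = N0 · l_2 = 100 × 0.59 = 59 → 59

59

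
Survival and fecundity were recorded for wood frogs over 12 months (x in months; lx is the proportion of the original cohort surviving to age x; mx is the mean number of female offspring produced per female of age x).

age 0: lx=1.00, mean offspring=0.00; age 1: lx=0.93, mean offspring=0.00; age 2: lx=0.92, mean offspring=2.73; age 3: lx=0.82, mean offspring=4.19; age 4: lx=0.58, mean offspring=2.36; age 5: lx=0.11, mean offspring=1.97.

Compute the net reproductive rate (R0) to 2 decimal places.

lx·mx by age: 0, 0, 2.5116, 3.4358, 1.3688, 0.2167
R0 = Σ lx·mx = 7.5329 → 7.53

7.53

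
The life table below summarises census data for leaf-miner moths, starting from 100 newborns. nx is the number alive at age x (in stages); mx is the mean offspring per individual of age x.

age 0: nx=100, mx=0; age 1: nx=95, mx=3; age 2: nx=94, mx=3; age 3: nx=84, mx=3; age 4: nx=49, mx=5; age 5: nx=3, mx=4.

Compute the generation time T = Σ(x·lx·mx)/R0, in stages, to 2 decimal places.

lx = nx/n0 = nx/100: 1, 0.95, 0.94, 0.84, 0.49, 0.03
lx·mx: 0, 2.85, 2.82, 2.52, 2.45, 0.12 → R0 = 10.76
x·lx·mx: 0, 2.85, 5.64, 7.56, 9.8, 0.6 → Σ = 26.45
T = 26.45 / 10.76 = 2.458178… → 2.46

2.46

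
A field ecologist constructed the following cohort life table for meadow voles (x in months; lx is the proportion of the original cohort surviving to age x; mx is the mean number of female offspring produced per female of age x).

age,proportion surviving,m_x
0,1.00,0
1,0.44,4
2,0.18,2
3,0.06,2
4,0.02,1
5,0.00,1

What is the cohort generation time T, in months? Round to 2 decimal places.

1.29

lx·mx: 0, 1.76, 0.36, 0.12, 0.02, 0 → R0 = 2.26
x·lx·mx: 0, 1.76, 0.72, 0.36, 0.08, 0 → Σ = 2.92
T = 2.92 / 2.26 = 1.292035… → 1.29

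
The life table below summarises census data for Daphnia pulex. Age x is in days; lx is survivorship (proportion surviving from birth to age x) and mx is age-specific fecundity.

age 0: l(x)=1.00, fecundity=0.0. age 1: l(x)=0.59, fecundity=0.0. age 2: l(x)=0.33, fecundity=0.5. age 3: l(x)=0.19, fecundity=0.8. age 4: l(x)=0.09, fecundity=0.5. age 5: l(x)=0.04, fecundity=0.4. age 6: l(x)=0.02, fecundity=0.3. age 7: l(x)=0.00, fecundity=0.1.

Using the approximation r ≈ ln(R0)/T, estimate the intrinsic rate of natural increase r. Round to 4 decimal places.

-0.3397

R0 = Σ lx·mx = 0 + 0 + 0.165 + 0.152 + 0.045 + 0.016 + 0.006 + 0 = 0.384
Σ x·lx·mx = 1.082; T = 1.082/0.384 = 2.81771…
r ≈ ln(R0)/T = ln(0.384)/2.81771… = -0.339678… → -0.3397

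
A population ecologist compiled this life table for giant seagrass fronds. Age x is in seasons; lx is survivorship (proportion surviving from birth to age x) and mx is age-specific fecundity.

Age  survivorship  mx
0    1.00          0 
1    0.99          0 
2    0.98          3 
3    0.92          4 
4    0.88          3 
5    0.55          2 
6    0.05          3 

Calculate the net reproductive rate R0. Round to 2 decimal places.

lx·mx by age: 0, 0, 2.94, 3.68, 2.64, 1.1, 0.15
R0 = Σ lx·mx = 10.51 → 10.51

10.51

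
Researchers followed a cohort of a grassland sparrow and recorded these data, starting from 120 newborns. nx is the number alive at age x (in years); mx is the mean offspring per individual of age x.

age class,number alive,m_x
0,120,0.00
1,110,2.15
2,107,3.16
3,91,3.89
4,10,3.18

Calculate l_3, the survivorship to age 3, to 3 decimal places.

l_3 = n_3/n_0 = 91/120 = 0.758333… → 0.758

0.758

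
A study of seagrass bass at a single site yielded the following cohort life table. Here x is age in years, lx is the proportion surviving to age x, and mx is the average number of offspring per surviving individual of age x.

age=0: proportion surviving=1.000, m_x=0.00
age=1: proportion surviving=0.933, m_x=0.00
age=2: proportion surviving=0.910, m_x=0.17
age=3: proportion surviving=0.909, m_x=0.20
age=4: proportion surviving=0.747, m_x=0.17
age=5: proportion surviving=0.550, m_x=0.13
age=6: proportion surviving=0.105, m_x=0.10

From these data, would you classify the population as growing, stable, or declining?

R0 = Σ lx·mx = 0 + 0 + 0.1547 + 0.1818 + 0.12699 + 0.0715 + 0.0105 = 0.54549
R0 < 1, so the population is declining.

declining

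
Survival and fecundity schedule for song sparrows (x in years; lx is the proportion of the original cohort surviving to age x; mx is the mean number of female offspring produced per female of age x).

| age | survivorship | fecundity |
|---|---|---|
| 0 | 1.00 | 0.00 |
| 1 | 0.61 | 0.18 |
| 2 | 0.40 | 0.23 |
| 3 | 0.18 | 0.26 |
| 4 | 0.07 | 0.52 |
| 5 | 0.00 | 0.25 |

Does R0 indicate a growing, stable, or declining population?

declining

R0 = Σ lx·mx = 0 + 0.1098 + 0.092 + 0.0468 + 0.0364 + 0 = 0.285
R0 < 1, so the population is declining.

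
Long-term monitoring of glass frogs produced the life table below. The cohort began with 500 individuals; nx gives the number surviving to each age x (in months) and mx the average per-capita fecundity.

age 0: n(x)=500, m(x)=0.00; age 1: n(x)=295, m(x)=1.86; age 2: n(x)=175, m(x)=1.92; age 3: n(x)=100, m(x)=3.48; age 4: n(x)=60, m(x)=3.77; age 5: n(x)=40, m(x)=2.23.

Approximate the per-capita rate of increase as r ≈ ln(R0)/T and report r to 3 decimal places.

lx = nx/n0 = nx/500: 1, 0.59, 0.35, 0.2, 0.12, 0.08
R0 = Σ lx·mx = 0 + 1.0974 + 0.672 + 0.696 + 0.4524 + 0.1784 = 3.0962
Σ x·lx·mx = 7.231; T = 7.231/3.0962 = 2.33544…
r ≈ ln(R0)/T = ln(3.0962)/2.33544… = 0.48392… → 0.484

0.484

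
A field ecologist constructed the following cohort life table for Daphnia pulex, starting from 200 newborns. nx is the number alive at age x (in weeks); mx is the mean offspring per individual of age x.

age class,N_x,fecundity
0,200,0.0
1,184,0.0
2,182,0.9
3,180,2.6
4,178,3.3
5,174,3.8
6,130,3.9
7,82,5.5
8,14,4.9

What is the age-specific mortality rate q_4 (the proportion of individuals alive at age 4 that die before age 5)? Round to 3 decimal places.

lx = nx/n0 = nx/200: 1, 0.92, 0.91, 0.9, 0.89, 0.87, 0.65, 0.41, 0.07
q_4 = (l_4 − l_5) / l_4 = (0.89 − 0.87) / 0.89
     = 0.02 / 0.89 = 0.022472… → 0.022

0.022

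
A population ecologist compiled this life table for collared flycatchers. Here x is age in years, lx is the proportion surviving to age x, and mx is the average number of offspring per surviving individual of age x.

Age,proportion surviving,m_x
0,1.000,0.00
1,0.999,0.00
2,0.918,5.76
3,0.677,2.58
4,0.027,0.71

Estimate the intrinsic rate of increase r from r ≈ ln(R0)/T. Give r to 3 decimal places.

0.867

R0 = Σ lx·mx = 0 + 0 + 5.28768 + 1.74666 + 0.01917 = 7.05351
Σ x·lx·mx = 15.89202; T = 15.89202/7.05351 = 2.25307…
r ≈ ln(R0)/T = ln(7.05351)/2.25307… = 0.86705… → 0.867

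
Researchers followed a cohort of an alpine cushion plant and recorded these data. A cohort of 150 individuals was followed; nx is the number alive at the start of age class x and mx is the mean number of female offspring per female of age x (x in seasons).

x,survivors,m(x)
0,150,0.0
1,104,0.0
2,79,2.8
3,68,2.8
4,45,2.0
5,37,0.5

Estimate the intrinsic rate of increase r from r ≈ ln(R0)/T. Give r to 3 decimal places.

0.441

lx = nx/n0 = nx/150: 1, 0.69333…, 0.52667…, 0.45333…, 0.3, 0.24667…
R0 = Σ lx·mx = 0 + 0 + 1.47467… + 1.26933… + 0.6 + 0.12333… = 3.467333…
Σ x·lx·mx = 9.774…; T = 9.774…/3.467333… = 2.81888…
r ≈ ln(R0)/T = ln(3.467333…)/2.81888… = 0.44109… → 0.441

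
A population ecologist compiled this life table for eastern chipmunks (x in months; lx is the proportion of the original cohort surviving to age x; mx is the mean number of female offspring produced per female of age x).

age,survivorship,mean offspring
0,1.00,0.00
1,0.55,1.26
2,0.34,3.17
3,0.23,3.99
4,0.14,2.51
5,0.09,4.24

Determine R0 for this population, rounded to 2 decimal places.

3.42

lx·mx by age: 0, 0.693, 1.0778, 0.9177, 0.3514, 0.3816
R0 = Σ lx·mx = 3.4215 → 3.42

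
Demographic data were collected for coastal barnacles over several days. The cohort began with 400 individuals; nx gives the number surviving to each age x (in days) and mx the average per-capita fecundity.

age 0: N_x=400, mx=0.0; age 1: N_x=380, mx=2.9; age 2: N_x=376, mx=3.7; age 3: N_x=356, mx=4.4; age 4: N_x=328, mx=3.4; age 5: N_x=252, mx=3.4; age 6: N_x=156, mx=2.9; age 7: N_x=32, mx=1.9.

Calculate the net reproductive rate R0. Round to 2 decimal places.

16.36

lx = nx/n0 = nx/400: 1, 0.95, 0.94, 0.89, 0.82, 0.63, 0.39, 0.08
lx·mx by age: 0, 2.755, 3.478, 3.916, 2.788, 2.142, 1.131, 0.152
R0 = Σ lx·mx = 16.362 → 16.36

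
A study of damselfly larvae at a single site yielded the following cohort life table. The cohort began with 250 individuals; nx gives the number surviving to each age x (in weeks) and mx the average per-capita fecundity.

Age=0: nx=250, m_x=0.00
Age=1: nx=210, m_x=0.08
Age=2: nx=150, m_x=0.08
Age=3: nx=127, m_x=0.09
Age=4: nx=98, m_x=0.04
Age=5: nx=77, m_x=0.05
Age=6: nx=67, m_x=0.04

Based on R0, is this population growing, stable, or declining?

lx = nx/n0 = nx/250: 1, 0.84, 0.6, 0.508, 0.392, 0.308, 0.268
R0 = Σ lx·mx = 0 + 0.0672 + 0.048 + 0.04572 + 0.01568 + 0.0154 + 0.01072 = 0.20272
R0 < 1, so the population is declining.

declining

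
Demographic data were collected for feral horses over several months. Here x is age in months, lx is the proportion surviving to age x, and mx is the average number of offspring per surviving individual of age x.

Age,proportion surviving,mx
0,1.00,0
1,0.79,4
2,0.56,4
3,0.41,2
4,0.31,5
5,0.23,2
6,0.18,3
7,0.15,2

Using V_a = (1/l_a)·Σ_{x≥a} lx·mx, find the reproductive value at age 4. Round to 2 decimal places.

9.19

lx·mx for x ≥ 4: 1.55, 0.46, 0.54, 0.3 → sum = 2.85
V_4 = 2.85 / l_4 = 2.85 / 0.31 = 9.193548… → 9.19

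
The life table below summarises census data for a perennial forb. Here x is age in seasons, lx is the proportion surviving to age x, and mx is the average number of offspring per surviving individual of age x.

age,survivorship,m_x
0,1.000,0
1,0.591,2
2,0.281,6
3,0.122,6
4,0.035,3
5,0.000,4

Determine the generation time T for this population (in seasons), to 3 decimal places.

1.935

lx·mx: 0, 1.182, 1.686, 0.732, 0.105, 0 → R0 = 3.705
x·lx·mx: 0, 1.182, 3.372, 2.196, 0.42, 0 → Σ = 7.17
T = 7.17 / 3.705 = 1.935223… → 1.935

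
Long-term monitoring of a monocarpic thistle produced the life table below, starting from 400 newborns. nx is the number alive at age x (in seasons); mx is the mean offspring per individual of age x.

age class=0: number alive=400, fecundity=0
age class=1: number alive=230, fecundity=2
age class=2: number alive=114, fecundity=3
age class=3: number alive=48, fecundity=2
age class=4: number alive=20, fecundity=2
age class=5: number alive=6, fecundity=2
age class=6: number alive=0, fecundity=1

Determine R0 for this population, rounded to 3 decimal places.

2.375

lx = nx/n0 = nx/400: 1, 0.575, 0.285, 0.12, 0.05, 0.015, 0
lx·mx by age: 0, 1.15, 0.855, 0.24, 0.1, 0.03, 0
R0 = Σ lx·mx = 2.375 → 2.375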